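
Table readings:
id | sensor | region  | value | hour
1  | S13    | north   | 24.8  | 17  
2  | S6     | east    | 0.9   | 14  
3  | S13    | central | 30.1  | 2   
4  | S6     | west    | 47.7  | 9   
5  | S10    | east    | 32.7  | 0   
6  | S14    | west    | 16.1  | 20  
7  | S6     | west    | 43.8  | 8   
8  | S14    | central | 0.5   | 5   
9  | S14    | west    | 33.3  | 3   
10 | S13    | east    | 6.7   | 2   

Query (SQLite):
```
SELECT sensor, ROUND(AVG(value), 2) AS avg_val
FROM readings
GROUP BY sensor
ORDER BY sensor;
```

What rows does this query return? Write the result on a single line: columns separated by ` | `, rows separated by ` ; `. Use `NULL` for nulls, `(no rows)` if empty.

S10 | 32.7 ; S13 | 20.53 ; S14 | 16.63 ; S6 | 30.8

Partition readings by sensor; compute ROUND(AVG(value), 2) within each group.
  S10: ids {5} → ROUND(AVG(value), 2)=32.7
  S13: ids {1, 3, 10} → ROUND(AVG(value), 2)=20.53
  S14: ids {6, 8, 9} → ROUND(AVG(value), 2)=16.63
  S6: ids {2, 4, 7} → ROUND(AVG(value), 2)=30.8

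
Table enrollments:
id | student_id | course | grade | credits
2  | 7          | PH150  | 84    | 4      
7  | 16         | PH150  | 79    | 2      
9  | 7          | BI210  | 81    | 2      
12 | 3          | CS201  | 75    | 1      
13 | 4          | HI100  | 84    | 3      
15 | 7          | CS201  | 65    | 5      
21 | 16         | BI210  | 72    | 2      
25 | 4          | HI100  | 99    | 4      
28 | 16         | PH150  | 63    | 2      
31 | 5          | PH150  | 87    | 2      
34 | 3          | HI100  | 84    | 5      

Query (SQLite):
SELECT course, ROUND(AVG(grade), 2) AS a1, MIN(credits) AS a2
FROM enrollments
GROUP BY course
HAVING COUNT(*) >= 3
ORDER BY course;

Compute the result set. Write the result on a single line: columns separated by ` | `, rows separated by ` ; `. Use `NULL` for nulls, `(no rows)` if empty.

Group enrollments by course.
Per group compute: ROUND(AVG(grade), 2), MIN(credits).
HAVING: drop groups with fewer than 3 rows.
  BI210: ids {9, 21} → ROUND(AVG(grade), 2)=76.5, MIN(credits)=2
  CS201: ids {12, 15} → ROUND(AVG(grade), 2)=70, MIN(credits)=1
  HI100: ids {13, 25, 34} → ROUND(AVG(grade), 2)=89, MIN(credits)=3
  PH150: ids {2, 7, 28, 31} → ROUND(AVG(grade), 2)=78.25, MIN(credits)=2

HI100 | 89 | 3 ; PH150 | 78.25 | 2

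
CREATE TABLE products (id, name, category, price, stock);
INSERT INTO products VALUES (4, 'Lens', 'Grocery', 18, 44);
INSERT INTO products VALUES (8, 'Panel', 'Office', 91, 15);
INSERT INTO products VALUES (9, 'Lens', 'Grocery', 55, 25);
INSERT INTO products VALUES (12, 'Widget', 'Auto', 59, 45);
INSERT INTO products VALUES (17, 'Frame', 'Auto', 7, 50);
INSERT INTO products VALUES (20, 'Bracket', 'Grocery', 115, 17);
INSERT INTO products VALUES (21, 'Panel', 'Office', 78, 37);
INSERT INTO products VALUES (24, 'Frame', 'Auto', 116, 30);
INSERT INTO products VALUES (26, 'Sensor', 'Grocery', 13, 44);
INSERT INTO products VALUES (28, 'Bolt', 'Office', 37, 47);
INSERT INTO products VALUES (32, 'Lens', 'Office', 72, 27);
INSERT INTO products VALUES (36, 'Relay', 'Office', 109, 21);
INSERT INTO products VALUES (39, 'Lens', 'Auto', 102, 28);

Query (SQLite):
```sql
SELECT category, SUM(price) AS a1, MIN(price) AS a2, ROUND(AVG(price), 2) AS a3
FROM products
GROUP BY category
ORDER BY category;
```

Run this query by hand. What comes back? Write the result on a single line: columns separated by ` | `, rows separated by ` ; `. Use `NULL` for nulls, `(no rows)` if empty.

Group products by category.
Per group compute: SUM(price), MIN(price), ROUND(AVG(price), 2).
  Auto: ids {12, 17, 24, 39} → SUM(price)=284, MIN(price)=7, ROUND(AVG(price), 2)=71
  Grocery: ids {4, 9, 20, 26} → SUM(price)=201, MIN(price)=13, ROUND(AVG(price), 2)=50.25
  Office: ids {8, 21, 28, 32, 36} → SUM(price)=387, MIN(price)=37, ROUND(AVG(price), 2)=77.4

Auto | 284 | 7 | 71 ; Grocery | 201 | 13 | 50.25 ; Office | 387 | 37 | 77.4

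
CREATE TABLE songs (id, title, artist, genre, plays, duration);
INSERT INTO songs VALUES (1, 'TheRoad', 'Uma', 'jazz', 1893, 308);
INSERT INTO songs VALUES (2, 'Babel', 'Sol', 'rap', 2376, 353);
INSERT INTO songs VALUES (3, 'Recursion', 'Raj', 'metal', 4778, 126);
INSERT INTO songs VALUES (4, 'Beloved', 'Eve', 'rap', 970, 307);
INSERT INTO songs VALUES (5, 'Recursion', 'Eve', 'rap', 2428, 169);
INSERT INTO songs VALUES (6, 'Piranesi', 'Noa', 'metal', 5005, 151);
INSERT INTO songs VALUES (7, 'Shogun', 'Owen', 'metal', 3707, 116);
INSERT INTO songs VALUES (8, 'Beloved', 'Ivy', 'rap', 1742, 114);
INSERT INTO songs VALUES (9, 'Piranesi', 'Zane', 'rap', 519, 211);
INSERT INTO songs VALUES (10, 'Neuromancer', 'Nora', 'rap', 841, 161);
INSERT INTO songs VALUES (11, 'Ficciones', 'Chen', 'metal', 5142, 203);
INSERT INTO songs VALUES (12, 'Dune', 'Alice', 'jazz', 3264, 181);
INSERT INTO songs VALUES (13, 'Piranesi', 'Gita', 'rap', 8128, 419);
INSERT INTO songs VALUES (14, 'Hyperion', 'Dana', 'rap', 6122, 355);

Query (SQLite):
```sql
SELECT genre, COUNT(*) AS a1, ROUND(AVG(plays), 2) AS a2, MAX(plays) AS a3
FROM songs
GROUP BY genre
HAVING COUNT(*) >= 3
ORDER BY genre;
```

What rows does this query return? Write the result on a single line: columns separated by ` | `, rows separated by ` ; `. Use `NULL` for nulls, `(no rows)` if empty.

Group songs by genre.
Per group compute: COUNT(*), ROUND(AVG(plays), 2), MAX(plays).
HAVING: drop groups with fewer than 3 rows.
  jazz: ids {1, 12} → COUNT(*)=2, ROUND(AVG(plays), 2)=2578.5, MAX(plays)=3264
  metal: ids {3, 6, 7, 11} → COUNT(*)=4, ROUND(AVG(plays), 2)=4658, MAX(plays)=5142
  rap: ids {2, 4, 5, 8, 9, 10, 13, 14} → COUNT(*)=8, ROUND(AVG(plays), 2)=2890.75, MAX(plays)=8128

metal | 4 | 4658 | 5142 ; rap | 8 | 2890.75 | 8128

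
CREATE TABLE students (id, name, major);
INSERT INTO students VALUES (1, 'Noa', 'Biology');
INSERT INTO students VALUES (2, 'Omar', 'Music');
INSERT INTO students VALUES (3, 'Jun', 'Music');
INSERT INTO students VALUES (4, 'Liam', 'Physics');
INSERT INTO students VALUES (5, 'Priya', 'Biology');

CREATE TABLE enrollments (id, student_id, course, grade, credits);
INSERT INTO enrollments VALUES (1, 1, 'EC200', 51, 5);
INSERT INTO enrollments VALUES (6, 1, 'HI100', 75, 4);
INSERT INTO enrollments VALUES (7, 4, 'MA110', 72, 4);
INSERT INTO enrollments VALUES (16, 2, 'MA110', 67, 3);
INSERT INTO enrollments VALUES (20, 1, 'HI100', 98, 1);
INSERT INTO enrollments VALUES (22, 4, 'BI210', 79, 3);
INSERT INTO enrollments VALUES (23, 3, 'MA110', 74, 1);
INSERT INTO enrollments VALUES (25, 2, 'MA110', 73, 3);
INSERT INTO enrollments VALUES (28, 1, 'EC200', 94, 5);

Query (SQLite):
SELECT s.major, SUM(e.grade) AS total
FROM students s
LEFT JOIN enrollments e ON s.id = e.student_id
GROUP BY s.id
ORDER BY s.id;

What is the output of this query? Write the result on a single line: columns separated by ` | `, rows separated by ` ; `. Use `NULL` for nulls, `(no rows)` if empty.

LEFT JOIN keeps every students row; unmatched ones get NULL for enrollments columns.
Group by students.id and compute SUM(e.grade). SUM over an all-NULL group is NULL.
  1: ids {1, 6, 20, 28} → SUM(e.grade)=318
  2: ids {16, 25} → SUM(e.grade)=140
  3: ids {23} → SUM(e.grade)=74
  4: ids {7, 22} → SUM(e.grade)=151
  5: ids {—} → SUM(e.grade)=NULL

Biology | 318 ; Music | 140 ; Music | 74 ; Physics | 151 ; Biology | NULL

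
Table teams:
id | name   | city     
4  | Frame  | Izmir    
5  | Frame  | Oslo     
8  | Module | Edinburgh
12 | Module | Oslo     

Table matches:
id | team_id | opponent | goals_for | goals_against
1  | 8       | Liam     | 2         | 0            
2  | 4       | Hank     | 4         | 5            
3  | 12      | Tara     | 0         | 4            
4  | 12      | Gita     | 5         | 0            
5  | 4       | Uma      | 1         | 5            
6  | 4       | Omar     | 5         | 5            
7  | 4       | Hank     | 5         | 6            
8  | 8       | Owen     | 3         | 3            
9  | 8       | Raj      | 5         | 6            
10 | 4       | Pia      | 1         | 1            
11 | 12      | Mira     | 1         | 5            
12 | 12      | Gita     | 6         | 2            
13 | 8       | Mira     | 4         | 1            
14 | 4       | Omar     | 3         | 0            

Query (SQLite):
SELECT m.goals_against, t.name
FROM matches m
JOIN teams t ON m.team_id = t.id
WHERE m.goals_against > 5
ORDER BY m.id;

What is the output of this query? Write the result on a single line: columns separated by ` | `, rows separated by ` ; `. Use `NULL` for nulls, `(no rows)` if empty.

Each matches row matches the teams row where team_id = teams.id.
Then keep rows with m.goals_against > 5.

6 | Frame ; 6 | Module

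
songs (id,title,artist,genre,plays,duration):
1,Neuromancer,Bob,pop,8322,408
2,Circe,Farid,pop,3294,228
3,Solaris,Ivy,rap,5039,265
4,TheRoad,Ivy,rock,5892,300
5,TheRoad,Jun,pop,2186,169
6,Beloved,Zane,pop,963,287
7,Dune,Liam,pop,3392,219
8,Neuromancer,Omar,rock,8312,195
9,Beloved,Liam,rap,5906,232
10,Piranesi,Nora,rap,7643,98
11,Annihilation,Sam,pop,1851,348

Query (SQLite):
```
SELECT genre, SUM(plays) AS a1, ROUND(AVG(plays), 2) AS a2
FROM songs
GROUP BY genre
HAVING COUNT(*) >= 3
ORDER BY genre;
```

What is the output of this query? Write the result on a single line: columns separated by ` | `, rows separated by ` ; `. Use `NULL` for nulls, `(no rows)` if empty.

Group songs by genre.
Per group compute: SUM(plays), ROUND(AVG(plays), 2).
HAVING: drop groups with fewer than 3 rows.
  pop: ids {1, 2, 5, 6, 7, 11} → SUM(plays)=20008, ROUND(AVG(plays), 2)=3334.67
  rap: ids {3, 9, 10} → SUM(plays)=18588, ROUND(AVG(plays), 2)=6196
  rock: ids {4, 8} → SUM(plays)=14204, ROUND(AVG(plays), 2)=7102

pop | 20008 | 3334.67 ; rap | 18588 | 6196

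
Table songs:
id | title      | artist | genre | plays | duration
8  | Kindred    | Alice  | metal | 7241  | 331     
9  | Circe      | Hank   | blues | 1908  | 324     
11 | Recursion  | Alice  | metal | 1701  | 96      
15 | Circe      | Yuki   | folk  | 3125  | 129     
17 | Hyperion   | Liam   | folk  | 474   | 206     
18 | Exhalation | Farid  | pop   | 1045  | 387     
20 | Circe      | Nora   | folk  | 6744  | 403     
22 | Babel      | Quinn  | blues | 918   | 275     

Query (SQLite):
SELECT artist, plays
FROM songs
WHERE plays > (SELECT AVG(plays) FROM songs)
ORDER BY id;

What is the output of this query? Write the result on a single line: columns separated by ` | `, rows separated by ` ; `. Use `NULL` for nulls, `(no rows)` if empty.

Scalar subquery: AVG(plays) over all songs rows = 2894.5.
Keep rows where plays > that value.

Alice | 7241 ; Yuki | 3125 ; Nora | 6744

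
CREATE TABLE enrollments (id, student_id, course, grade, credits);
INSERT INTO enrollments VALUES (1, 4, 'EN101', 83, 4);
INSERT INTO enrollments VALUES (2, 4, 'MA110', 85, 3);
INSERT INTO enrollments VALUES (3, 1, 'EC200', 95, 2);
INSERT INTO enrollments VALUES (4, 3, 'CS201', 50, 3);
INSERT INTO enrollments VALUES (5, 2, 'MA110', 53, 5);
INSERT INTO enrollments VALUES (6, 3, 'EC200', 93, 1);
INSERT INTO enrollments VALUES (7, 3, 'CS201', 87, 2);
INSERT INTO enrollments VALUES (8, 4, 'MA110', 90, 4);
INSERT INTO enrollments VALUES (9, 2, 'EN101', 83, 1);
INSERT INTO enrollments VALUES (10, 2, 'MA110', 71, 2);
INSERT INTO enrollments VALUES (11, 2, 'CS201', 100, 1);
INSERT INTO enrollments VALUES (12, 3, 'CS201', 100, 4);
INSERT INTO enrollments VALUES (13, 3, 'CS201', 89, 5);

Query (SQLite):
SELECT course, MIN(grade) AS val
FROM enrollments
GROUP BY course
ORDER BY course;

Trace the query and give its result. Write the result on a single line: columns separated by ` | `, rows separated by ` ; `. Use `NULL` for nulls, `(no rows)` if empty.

CS201 | 50 ; EC200 | 93 ; EN101 | 83 ; MA110 | 53

Partition enrollments by course; compute MIN(grade) within each group.
  CS201: ids {4, 7, 11, 12, 13} → MIN(grade)=50
  EC200: ids {3, 6} → MIN(grade)=93
  EN101: ids {1, 9} → MIN(grade)=83
  MA110: ids {2, 5, 8, 10} → MIN(grade)=53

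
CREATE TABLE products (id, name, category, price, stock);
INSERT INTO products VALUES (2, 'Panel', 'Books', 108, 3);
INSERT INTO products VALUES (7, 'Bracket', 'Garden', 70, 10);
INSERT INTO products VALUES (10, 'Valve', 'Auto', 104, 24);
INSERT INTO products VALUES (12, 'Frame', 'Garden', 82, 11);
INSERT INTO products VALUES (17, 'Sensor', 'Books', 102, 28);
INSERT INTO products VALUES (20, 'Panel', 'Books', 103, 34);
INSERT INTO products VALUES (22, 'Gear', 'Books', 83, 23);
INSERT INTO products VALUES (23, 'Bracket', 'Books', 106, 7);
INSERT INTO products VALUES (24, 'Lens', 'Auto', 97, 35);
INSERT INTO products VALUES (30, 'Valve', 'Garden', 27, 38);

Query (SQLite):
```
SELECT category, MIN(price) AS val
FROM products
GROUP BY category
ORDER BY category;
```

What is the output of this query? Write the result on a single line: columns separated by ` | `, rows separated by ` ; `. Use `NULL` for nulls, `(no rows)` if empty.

Auto | 97 ; Books | 83 ; Garden | 27

Partition products by category; compute MIN(price) within each group.
  Auto: ids {10, 24} → MIN(price)=97
  Books: ids {2, 17, 20, 22, 23} → MIN(price)=83
  Garden: ids {7, 12, 30} → MIN(price)=27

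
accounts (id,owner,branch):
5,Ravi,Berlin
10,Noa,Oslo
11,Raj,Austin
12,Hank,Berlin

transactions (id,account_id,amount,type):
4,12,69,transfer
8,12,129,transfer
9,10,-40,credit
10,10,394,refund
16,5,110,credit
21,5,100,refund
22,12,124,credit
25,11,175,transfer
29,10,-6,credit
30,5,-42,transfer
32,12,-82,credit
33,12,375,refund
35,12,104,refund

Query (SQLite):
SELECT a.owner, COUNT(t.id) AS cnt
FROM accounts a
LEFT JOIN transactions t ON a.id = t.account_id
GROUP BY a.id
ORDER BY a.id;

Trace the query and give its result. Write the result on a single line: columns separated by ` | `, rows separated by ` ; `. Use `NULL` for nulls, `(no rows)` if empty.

LEFT JOIN keeps every accounts row; unmatched ones get NULL for transactions columns.
Group by accounts.id and compute COUNT(t.id). COUNT(col) of an all-NULL group is 0.
  5: ids {16, 21, 30} → COUNT(t.id)=3
  10: ids {9, 10, 29} → COUNT(t.id)=3
  11: ids {25} → COUNT(t.id)=1
  12: ids {4, 8, 22, 32, 33, 35} → COUNT(t.id)=6

Ravi | 3 ; Noa | 3 ; Raj | 1 ; Hank | 6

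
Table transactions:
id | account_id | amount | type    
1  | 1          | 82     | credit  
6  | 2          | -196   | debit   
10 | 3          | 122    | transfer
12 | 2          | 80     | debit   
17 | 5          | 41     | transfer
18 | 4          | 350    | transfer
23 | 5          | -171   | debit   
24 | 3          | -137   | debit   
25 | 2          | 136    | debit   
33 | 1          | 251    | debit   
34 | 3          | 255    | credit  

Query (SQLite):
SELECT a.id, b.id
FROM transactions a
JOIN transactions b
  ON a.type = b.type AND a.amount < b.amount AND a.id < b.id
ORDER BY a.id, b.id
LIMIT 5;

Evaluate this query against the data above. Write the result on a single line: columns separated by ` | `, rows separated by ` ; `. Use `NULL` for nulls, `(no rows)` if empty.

1 | 34 ; 6 | 12 ; 6 | 23 ; 6 | 24 ; 6 | 25

Pairs (a,b) with same type, a.amount < b.amount, a.id < b.id.
type groups: credit:{1,34} debit:{6,12,23,24,25,33} transfer:{10,17,18}
Ordered by (a.id, b.id); first 5.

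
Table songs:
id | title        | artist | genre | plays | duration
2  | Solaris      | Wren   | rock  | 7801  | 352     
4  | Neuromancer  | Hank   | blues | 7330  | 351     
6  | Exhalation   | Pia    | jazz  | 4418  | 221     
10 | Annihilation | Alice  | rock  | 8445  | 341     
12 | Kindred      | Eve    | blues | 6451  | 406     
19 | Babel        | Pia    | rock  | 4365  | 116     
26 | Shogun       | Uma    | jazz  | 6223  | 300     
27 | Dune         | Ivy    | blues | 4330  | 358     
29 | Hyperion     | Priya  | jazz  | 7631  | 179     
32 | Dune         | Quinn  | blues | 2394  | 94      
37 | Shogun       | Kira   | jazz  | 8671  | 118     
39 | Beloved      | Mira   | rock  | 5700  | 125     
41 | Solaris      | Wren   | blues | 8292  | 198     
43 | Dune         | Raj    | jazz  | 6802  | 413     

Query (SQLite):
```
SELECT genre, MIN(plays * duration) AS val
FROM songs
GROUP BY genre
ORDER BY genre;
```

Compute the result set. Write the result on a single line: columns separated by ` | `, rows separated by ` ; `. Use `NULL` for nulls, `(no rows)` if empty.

blues | 225036 ; jazz | 976378 ; rock | 506340

For each row compute plays * duration.
Group by genre; take MIN of the expression per group.
  blues: ids {4, 12, 27, 32, 41} → MIN(plays * duration)=225036
  jazz: ids {6, 26, 29, 37, 43} → MIN(plays * duration)=976378
  rock: ids {2, 10, 19, 39} → MIN(plays * duration)=506340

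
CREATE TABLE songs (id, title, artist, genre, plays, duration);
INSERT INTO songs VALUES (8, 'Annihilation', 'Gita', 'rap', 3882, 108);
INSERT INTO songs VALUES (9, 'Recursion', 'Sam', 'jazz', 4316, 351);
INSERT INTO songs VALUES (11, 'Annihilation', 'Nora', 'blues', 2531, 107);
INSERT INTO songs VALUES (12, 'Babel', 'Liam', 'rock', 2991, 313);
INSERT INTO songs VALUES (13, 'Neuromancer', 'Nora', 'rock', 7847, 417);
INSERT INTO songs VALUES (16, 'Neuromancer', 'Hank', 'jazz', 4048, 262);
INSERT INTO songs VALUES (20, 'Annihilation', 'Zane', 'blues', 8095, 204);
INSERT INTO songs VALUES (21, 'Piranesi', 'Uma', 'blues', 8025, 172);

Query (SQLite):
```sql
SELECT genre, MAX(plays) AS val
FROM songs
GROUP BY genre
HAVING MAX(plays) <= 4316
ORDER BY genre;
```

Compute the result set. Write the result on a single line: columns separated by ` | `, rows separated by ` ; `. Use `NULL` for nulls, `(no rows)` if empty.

jazz | 4316 ; rap | 3882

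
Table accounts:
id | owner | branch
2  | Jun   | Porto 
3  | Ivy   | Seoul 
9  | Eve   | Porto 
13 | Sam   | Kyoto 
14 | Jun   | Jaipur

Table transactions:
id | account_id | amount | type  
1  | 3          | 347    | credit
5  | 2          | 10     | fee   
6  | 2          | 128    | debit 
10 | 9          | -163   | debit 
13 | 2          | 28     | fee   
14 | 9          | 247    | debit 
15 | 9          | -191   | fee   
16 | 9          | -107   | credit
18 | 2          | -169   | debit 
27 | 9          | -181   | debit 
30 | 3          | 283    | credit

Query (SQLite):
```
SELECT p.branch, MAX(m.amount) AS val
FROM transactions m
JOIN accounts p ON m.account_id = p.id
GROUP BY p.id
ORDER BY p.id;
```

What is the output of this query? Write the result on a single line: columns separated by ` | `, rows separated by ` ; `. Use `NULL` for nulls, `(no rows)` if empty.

Join each transactions row to its accounts via account_id.
Group joined rows by accounts.id; compute MAX(m.amount) per group.
  2: ids {5, 6, 13, 18} → MAX(m.amount)=128
  3: ids {1, 30} → MAX(m.amount)=347
  9: ids {10, 14, 15, 16, 27} → MAX(m.amount)=247

Porto | 128 ; Seoul | 347 ; Porto | 247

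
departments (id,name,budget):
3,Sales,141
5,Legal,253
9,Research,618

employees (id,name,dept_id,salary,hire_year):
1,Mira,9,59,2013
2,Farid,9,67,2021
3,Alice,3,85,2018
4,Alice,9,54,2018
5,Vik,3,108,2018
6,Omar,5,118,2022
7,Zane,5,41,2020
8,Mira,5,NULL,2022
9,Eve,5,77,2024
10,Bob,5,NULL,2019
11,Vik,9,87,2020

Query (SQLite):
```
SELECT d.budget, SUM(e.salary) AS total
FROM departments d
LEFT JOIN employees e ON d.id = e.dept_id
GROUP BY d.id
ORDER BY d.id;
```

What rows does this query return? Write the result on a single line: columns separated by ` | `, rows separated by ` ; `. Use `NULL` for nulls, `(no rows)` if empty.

LEFT JOIN keeps every departments row; unmatched ones get NULL for employees columns.
Group by departments.id and compute SUM(e.salary). SUM over an all-NULL group is NULL.
  3: ids {3, 5} → SUM(e.salary)=193
  5: ids {6, 7, 8, 9, 10} → SUM(e.salary)=236
  9: ids {1, 2, 4, 11} → SUM(e.salary)=267

141 | 193 ; 253 | 236 ; 618 | 267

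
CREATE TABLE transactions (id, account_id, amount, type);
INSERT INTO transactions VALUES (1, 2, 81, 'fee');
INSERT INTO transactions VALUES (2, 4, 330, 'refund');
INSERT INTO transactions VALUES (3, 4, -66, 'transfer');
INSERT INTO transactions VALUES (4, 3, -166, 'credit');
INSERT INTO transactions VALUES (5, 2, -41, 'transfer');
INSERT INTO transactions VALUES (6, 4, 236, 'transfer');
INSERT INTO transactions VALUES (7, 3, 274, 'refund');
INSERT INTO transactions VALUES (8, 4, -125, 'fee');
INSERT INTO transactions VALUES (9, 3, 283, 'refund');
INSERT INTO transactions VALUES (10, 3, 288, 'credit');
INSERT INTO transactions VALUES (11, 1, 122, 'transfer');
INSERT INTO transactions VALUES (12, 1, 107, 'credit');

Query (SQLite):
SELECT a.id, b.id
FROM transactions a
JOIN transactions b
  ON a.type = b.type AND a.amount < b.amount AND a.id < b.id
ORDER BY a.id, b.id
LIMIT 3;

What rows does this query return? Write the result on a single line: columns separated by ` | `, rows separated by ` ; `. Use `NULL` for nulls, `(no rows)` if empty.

3 | 5 ; 3 | 6 ; 3 | 11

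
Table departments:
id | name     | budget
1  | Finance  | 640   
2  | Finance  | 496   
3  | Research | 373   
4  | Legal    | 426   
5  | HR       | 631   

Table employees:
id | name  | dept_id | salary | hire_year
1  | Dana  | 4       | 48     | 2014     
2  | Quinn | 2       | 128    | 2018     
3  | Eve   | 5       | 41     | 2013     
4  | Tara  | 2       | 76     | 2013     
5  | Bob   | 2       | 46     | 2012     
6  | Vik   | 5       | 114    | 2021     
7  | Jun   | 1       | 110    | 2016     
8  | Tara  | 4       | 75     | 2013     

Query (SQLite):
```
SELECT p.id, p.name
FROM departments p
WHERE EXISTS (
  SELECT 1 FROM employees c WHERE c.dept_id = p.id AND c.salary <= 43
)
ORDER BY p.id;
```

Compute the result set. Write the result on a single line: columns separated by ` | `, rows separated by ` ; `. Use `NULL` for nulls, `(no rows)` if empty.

For each departments row, check whether any employees with matching dept_id has salary <= 43.
Keep rows where that is true.

5 | HR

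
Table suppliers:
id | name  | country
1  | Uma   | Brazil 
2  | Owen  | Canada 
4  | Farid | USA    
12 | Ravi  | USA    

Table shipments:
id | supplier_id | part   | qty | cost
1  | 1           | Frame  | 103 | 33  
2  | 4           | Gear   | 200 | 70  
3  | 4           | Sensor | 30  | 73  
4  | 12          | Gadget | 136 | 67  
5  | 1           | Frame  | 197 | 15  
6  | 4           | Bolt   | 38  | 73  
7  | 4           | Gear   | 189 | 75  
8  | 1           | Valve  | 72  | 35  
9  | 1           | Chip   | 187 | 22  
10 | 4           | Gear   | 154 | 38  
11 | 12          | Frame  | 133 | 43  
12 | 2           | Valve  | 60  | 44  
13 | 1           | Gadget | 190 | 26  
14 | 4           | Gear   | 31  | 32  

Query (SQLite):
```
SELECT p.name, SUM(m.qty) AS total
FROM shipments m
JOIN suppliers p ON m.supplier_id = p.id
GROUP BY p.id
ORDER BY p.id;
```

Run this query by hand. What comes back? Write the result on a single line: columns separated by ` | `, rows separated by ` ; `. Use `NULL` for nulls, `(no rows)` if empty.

Uma | 749 ; Owen | 60 ; Farid | 642 ; Ravi | 269

Join each shipments row to its suppliers via supplier_id.
Group joined rows by suppliers.id; compute SUM(m.qty) per group.
  1: ids {1, 5, 8, 9, 13} → SUM(m.qty)=749
  2: ids {12} → SUM(m.qty)=60
  4: ids {2, 3, 6, 7, 10, 14} → SUM(m.qty)=642
  12: ids {4, 11} → SUM(m.qty)=269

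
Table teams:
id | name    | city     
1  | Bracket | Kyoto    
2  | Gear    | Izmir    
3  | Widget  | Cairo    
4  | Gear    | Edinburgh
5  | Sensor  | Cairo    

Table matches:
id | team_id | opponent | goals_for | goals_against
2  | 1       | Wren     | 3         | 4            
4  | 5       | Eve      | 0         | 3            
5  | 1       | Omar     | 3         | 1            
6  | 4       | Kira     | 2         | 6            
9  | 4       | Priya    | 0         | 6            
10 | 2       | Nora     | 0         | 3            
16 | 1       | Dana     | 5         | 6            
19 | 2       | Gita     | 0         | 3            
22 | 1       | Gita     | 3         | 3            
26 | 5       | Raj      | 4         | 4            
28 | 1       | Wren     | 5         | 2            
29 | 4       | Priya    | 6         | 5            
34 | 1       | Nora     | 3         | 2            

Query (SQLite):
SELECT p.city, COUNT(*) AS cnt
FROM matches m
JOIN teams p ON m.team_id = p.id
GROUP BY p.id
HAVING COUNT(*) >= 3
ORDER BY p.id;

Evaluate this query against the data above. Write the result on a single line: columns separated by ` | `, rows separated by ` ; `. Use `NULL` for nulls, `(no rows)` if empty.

Kyoto | 6 ; Edinburgh | 3

Join each matches row to its teams via team_id.
Group joined rows by teams.id; compute COUNT(*) per group.
HAVING: keep groups with count ≥ 3.
  1: ids {2, 5, 16, 22, 28, 34} → COUNT(*)=6
  2: ids {10, 19} → COUNT(*)=2
  4: ids {6, 9, 29} → COUNT(*)=3
  5: ids {4, 26} → COUNT(*)=2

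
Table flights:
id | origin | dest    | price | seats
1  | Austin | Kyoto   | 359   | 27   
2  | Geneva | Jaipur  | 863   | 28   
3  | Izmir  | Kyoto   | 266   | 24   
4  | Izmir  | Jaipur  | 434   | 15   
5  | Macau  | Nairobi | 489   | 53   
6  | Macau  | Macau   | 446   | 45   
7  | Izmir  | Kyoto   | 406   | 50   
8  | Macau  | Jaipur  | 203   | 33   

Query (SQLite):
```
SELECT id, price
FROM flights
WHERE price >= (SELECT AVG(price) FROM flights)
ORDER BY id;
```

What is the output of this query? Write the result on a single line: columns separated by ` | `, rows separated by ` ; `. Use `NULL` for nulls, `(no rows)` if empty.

Scalar subquery: AVG(price) over all flights rows = 433.25.
Keep rows where price >= that value.

2 | 863 ; 4 | 434 ; 5 | 489 ; 6 | 446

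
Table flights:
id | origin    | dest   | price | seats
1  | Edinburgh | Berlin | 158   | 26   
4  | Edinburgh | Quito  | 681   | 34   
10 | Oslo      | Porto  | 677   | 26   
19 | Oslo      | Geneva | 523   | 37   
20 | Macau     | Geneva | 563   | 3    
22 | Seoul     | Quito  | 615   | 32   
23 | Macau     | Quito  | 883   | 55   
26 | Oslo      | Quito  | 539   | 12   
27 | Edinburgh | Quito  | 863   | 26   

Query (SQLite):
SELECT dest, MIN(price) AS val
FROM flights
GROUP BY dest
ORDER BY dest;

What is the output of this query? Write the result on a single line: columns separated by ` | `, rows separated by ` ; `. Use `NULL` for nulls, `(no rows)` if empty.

Partition flights by dest; compute MIN(price) within each group.
  Berlin: ids {1} → MIN(price)=158
  Geneva: ids {19, 20} → MIN(price)=523
  Porto: ids {10} → MIN(price)=677
  Quito: ids {4, 22, 23, 26, 27} → MIN(price)=539

Berlin | 158 ; Geneva | 523 ; Porto | 677 ; Quito | 539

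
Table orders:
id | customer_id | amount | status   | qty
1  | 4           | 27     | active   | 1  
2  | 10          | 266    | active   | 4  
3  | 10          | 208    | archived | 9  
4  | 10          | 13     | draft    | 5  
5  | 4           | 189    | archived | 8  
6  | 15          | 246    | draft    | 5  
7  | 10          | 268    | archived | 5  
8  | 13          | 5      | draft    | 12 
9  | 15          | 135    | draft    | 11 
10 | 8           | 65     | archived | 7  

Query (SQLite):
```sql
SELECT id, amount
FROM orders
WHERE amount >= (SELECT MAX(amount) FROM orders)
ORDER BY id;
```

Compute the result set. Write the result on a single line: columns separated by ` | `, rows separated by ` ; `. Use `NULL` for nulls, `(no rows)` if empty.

Scalar subquery: MAX(amount) over all orders rows = 268.
Keep rows where amount >= that value.

7 | 268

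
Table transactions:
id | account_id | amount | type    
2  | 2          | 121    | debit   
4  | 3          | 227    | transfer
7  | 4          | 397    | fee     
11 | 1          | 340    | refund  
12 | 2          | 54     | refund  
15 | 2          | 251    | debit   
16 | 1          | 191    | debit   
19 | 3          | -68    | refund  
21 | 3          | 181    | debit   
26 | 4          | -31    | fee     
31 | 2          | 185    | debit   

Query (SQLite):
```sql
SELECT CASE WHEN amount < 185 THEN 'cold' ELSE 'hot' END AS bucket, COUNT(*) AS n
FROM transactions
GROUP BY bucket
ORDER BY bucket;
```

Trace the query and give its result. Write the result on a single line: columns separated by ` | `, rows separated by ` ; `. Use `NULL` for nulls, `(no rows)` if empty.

Bucket rows by amount < 185 → 'cold' else 'hot'; count each bucket.

cold | 5 ; hot | 6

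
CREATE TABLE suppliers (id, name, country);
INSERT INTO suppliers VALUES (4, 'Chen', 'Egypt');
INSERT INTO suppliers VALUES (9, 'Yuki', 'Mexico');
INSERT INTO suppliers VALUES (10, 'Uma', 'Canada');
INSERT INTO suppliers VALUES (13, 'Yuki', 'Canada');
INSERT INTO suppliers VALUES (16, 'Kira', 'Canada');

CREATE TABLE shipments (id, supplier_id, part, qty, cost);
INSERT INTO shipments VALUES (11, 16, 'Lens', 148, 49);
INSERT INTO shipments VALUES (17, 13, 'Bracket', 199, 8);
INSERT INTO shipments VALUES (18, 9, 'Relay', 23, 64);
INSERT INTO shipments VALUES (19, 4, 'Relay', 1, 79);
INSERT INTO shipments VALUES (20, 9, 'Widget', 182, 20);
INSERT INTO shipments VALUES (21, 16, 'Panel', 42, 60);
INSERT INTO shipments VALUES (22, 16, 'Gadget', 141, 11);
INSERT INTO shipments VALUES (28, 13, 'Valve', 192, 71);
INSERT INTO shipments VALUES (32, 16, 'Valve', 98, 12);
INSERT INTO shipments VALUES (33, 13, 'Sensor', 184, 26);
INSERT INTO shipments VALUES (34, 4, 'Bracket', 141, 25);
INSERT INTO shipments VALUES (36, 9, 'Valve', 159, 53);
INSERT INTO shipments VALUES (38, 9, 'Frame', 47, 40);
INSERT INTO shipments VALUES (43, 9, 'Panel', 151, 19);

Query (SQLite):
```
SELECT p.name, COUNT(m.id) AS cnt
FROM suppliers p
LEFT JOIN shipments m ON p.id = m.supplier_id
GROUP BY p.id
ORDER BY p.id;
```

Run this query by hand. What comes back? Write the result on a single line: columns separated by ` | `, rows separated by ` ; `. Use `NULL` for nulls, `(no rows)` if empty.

LEFT JOIN keeps every suppliers row; unmatched ones get NULL for shipments columns.
Group by suppliers.id and compute COUNT(m.id). COUNT(col) of an all-NULL group is 0.
  4: ids {19, 34} → COUNT(m.id)=2
  9: ids {18, 20, 36, 38, 43} → COUNT(m.id)=5
  10: ids {—} → COUNT(m.id)=0
  13: ids {17, 28, 33} → COUNT(m.id)=3
  16: ids {11, 21, 22, 32} → COUNT(m.id)=4

Chen | 2 ; Yuki | 5 ; Uma | 0 ; Yuki | 3 ; Kira | 4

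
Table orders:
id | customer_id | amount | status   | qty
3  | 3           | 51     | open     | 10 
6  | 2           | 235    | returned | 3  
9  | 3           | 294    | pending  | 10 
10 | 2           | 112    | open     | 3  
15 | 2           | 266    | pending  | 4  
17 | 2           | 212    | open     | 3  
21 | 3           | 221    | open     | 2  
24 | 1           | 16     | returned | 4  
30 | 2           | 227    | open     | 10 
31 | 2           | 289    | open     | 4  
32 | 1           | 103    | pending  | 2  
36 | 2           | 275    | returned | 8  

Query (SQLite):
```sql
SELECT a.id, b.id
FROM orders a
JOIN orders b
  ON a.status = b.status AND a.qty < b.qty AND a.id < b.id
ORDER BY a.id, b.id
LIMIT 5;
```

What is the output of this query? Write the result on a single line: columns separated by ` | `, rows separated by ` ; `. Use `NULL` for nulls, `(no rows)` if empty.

Pairs (a,b) with same status, a.qty < b.qty, a.id < b.id.
status groups: open:{3,10,17,21,30,31} pending:{9,15,32} returned:{6,24,36}
Ordered by (a.id, b.id); first 5.

6 | 24 ; 6 | 36 ; 10 | 30 ; 10 | 31 ; 17 | 30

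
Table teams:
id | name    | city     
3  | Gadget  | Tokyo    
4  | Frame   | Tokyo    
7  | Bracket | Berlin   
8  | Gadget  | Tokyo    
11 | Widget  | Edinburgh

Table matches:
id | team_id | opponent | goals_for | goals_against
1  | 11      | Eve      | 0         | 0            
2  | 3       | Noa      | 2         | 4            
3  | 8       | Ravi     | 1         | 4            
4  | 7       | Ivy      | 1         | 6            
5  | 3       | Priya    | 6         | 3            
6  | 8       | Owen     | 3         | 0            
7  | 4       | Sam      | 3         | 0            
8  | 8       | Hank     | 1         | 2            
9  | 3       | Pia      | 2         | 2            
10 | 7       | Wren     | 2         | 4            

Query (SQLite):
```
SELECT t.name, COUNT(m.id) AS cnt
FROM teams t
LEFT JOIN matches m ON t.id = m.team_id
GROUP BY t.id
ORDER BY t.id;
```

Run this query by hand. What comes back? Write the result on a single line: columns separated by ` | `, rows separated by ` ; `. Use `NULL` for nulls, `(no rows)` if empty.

LEFT JOIN keeps every teams row; unmatched ones get NULL for matches columns.
Group by teams.id and compute COUNT(m.id). COUNT(col) of an all-NULL group is 0.
  3: ids {2, 5, 9} → COUNT(m.id)=3
  4: ids {7} → COUNT(m.id)=1
  7: ids {4, 10} → COUNT(m.id)=2
  8: ids {3, 6, 8} → COUNT(m.id)=3
  11: ids {1} → COUNT(m.id)=1

Gadget | 3 ; Frame | 1 ; Bracket | 2 ; Gadget | 3 ; Widget | 1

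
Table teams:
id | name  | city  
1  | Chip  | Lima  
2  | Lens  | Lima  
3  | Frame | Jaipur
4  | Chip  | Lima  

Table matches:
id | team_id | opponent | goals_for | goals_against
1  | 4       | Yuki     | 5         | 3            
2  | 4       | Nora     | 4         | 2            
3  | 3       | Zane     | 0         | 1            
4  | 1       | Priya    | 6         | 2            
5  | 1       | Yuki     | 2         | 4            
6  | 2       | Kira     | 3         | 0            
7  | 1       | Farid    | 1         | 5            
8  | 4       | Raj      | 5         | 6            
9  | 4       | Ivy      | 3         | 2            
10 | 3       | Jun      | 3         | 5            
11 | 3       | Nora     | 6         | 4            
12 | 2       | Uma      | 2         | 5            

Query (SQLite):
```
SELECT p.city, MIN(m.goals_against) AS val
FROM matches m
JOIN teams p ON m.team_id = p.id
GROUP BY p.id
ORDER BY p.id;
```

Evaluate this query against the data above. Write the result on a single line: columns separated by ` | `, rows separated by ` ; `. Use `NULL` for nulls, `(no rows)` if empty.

Lima | 2 ; Lima | 0 ; Jaipur | 1 ; Lima | 2

Join each matches row to its teams via team_id.
Group joined rows by teams.id; compute MIN(m.goals_against) per group.
  1: ids {4, 5, 7} → MIN(m.goals_against)=2
  2: ids {6, 12} → MIN(m.goals_against)=0
  3: ids {3, 10, 11} → MIN(m.goals_against)=1
  4: ids {1, 2, 8, 9} → MIN(m.goals_against)=2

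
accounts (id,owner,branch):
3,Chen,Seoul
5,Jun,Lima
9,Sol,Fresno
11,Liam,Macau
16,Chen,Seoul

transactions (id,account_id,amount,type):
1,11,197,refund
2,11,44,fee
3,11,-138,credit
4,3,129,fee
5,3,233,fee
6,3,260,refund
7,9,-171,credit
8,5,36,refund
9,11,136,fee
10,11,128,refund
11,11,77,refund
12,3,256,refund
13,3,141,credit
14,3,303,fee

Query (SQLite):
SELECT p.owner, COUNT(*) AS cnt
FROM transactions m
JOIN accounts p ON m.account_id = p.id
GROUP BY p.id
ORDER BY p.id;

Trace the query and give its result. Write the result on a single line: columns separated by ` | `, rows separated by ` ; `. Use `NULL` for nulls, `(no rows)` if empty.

Join each transactions row to its accounts via account_id.
Group joined rows by accounts.id; compute COUNT(*) per group.
  3: ids {4, 5, 6, 12, 13, 14} → COUNT(*)=6
  5: ids {8} → COUNT(*)=1
  9: ids {7} → COUNT(*)=1
  11: ids {1, 2, 3, 9, 10, 11} → COUNT(*)=6

Chen | 6 ; Jun | 1 ; Sol | 1 ; Liam | 6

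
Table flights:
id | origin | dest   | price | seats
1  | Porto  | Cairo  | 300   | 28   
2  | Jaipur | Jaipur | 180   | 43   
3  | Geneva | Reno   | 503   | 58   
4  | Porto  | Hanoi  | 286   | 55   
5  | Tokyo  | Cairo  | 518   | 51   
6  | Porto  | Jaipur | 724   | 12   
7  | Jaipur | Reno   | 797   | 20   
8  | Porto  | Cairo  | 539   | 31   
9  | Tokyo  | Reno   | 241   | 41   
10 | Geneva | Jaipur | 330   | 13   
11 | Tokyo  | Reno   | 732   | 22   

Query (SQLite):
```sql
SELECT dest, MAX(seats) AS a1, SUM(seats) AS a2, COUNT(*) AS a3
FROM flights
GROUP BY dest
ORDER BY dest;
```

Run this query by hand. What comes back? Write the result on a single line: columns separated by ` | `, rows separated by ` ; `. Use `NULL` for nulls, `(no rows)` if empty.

Cairo | 51 | 110 | 3 ; Hanoi | 55 | 55 | 1 ; Jaipur | 43 | 68 | 3 ; Reno | 58 | 141 | 4

Group flights by dest.
Per group compute: MAX(seats), SUM(seats), COUNT(*).
  Cairo: ids {1, 5, 8} → MAX(seats)=51, SUM(seats)=110, COUNT(*)=3
  Hanoi: ids {4} → MAX(seats)=55, SUM(seats)=55, COUNT(*)=1
  Jaipur: ids {2, 6, 10} → MAX(seats)=43, SUM(seats)=68, COUNT(*)=3
  Reno: ids {3, 7, 9, 11} → MAX(seats)=58, SUM(seats)=141, COUNT(*)=4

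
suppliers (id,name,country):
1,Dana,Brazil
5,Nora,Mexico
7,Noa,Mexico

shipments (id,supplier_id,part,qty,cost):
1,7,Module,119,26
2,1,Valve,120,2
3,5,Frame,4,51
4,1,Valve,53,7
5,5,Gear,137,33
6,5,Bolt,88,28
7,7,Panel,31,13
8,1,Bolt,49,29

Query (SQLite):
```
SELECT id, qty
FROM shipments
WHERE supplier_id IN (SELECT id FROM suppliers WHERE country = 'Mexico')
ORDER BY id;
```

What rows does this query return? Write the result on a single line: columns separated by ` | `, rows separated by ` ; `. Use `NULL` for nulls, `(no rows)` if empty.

1 | 119 ; 3 | 4 ; 5 | 137 ; 6 | 88 ; 7 | 31

Inner query: suppliers.id where country = 'Mexico'.
Outer: keep shipments rows whose supplier_id is in that set.
Inner query → {5, 7}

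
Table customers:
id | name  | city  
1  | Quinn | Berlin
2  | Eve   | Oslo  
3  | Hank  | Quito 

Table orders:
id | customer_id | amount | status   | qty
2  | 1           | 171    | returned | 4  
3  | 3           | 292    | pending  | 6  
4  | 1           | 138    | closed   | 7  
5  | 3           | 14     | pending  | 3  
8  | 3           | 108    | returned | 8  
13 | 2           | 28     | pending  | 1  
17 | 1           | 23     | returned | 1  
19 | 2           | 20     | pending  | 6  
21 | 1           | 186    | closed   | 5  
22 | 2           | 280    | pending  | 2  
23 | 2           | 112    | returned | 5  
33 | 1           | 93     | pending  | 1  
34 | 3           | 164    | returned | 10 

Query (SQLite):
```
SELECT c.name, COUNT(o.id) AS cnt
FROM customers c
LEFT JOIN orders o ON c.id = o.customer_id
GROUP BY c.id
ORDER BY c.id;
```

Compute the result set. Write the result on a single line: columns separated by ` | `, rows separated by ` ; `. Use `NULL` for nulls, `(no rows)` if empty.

LEFT JOIN keeps every customers row; unmatched ones get NULL for orders columns.
Group by customers.id and compute COUNT(o.id). COUNT(col) of an all-NULL group is 0.
  1: ids {2, 4, 17, 21, 33} → COUNT(o.id)=5
  2: ids {13, 19, 22, 23} → COUNT(o.id)=4
  3: ids {3, 5, 8, 34} → COUNT(o.id)=4

Quinn | 5 ; Eve | 4 ; Hank | 4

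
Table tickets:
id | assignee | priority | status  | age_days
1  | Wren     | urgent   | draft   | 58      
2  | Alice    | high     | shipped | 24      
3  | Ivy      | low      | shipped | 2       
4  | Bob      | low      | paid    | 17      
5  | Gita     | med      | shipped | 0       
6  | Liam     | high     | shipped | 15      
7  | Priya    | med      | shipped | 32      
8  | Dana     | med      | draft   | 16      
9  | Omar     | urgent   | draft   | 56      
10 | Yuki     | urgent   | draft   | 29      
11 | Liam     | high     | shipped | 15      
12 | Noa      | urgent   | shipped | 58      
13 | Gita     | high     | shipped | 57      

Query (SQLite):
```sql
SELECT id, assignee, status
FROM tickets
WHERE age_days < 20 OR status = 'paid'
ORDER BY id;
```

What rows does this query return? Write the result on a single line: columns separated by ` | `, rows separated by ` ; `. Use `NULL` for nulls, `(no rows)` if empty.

3 | Ivy | shipped ; 4 | Bob | paid ; 5 | Gita | shipped ; 6 | Liam | shipped ; 8 | Dana | draft ; 11 | Liam | shipped

age_days < 20: ids {3, 4, 5, 6, 8, 11}
status = 'paid': ids {4}
Combine with OR.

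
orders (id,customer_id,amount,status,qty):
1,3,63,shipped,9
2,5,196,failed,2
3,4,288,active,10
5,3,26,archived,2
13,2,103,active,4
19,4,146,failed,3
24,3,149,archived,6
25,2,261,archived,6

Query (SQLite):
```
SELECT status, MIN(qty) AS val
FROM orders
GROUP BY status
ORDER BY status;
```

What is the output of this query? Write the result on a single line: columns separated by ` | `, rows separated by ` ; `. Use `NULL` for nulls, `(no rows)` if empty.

active | 4 ; archived | 2 ; failed | 2 ; shipped | 9

Partition orders by status; compute MIN(qty) within each group.
  active: ids {3, 13} → MIN(qty)=4
  archived: ids {5, 24, 25} → MIN(qty)=2
  failed: ids {2, 19} → MIN(qty)=2
  shipped: ids {1} → MIN(qty)=9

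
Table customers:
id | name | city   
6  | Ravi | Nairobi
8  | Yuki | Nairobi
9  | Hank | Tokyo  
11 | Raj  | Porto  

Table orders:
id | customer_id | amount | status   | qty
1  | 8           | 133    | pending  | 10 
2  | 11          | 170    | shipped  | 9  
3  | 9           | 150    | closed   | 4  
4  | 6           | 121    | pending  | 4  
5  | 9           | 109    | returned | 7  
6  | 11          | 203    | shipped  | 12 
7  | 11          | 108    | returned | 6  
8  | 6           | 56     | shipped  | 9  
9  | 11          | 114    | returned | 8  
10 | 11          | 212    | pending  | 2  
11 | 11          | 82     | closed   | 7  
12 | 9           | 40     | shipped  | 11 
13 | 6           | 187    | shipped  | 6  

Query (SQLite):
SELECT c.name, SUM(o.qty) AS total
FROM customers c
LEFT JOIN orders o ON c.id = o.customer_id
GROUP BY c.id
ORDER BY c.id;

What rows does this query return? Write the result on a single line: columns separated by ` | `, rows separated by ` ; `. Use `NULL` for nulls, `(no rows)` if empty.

Ravi | 19 ; Yuki | 10 ; Hank | 22 ; Raj | 44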